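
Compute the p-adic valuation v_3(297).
v_3(297) = 3

v_3(n) is the largest exponent k such that 3^k divides n. Factor out: 297 = 3^3 · 11. (Sign doesn't affect v_p.) So v_3(297) = 3.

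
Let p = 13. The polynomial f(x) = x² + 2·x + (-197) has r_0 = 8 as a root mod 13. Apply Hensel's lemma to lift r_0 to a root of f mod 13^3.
r_2 = 775 (mod 2197)

Hensel: r_{i+1} = r_i − f(r_i)·(f′(r_i))^{-1} mod 13^{i+2}, f′(x) = 2x + 2. Iterate:
  r_0 = 8 (mod 13)
  r_1 = 99 (mod 169)
  r_2 = 775 (mod 2197)
Final: r = 775 satisfies f(r) ≡ 0 mod 13^3.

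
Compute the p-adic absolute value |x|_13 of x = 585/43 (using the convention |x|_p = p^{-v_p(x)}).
|585/43|_13 = 1/13

Step 1 — compute v_13(x) by factoring powers of 13 out of the numerator and denominator: v_13(585/43) = 1. Step 2 — apply |x|_p = p^{-v_p(x)} = 13^{-1} = 1/13.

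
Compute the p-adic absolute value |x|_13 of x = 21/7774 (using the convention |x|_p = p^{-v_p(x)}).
|21/7774|_13 = 169

Step 1 — compute v_13(x) by factoring powers of 13 out of the numerator and denominator: v_13(21/7774) = -2. Step 2 — apply |x|_p = p^{-v_p(x)} = 13^{2} = 169.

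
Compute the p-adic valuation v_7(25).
v_7(25) = 0

v_7(n) is the largest exponent k such that 7^k divides n. Factor out: 25 = 7^0 · 25. (Sign doesn't affect v_p.) So v_7(25) = 0.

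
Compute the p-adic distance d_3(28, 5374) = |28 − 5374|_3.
d_3(28, 5374) = 1/243

Step 1 — x − y = 28 − 5374 = -5346. Step 2 — v_3(-5346) = 5 (factor: -5346 = −(3^5 · 22); the sign does not affect v_p). Step 3 — |x − y|_3 = 3^{-5} = 1/243.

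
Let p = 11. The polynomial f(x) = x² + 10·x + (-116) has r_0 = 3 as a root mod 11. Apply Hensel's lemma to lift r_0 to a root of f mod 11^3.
r_2 = 938 (mod 1331)

Hensel: r_{i+1} = r_i − f(r_i)·(f′(r_i))^{-1} mod 11^{i+2}, f′(x) = 2x + 10. Iterate:
  r_0 = 3 (mod 11)
  r_1 = 91 (mod 121)
  r_2 = 938 (mod 1331)
Final: r = 938 satisfies f(r) ≡ 0 mod 11^3.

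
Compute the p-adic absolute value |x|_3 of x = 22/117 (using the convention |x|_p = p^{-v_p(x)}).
|22/117|_3 = 9

Step 1 — compute v_3(x) by factoring powers of 3 out of the numerator and denominator: v_3(22/117) = -2. Step 2 — apply |x|_p = p^{-v_p(x)} = 3^{2} = 9.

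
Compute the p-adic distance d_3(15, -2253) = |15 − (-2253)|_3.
d_3(15, -2253) = 1/81

Step 1 — x − y = 15 − (-2253) = 2268. Step 2 — v_3(2268) = 4 (factor: 2268 = (3^4 · 28); the sign does not affect v_p). Step 3 — |x − y|_3 = 3^{-4} = 1/81.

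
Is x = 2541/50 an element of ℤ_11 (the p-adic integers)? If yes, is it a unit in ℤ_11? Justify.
x ∈ ℤ_11 but not a unit; v_11(x) = 2 > 0

ℤ_11 = {x ∈ ℚ_11 : v_11(x) ≥ 0} and ℤ_11^× = {x ∈ ℤ_11 : v_11(x) = 0}. Here v_11(2541/50) = v_11(num) − v_11(den) = 2; compare against these criteria.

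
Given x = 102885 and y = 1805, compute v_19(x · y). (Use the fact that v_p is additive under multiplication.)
v_19(185707425) = 5

v_p(x) = 3 (factor: 102885 = 19^3 · 15); v_p(y) = 2 (factor: 1805 = 19^2 · 5). Additivity: v_p(xy) = v_p(x) + v_p(y) = 3 + 2 = 5. (Direct check: xy = 185707425 = 19^5 · (75).)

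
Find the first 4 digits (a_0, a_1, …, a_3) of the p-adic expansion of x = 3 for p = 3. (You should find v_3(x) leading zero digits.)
(a_0, …, a_3) = (0, 1, 0, 0)

v_3(3) = 1, so a_0 = ... = a_0 = 0. Factor out: x = 3^1 · u with u = 1 a unit in ℤ_3. Expand u iteratively via a_{v+i} = u_i mod 3, u_{i+1} = (u_i − a_{v+i})/3:
  u_0 = 1;  a_1 = 1;  u_1 = (u_0 − 1)/3 = 0
  u_1 = 0;  a_2 = 0;  u_2 = (u_1 − 0)/3 = 0
  u_2 = 0;  a_3 = 0;  u_3 = (u_2 − 0)/3 = 0
Digits: (0, 1, 0, 0).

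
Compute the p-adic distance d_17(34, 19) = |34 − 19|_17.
d_17(34, 19) = 1

Step 1 — x − y = 34 − 19 = 15. Step 2 — v_17(15) = 0 (factor: 15 = (17^0 · 15); the sign does not affect v_p). Step 3 — |x − y|_17 = 17^{0} = 1.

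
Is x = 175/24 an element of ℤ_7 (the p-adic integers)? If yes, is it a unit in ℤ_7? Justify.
x ∈ ℤ_7 but not a unit; v_7(x) = 1 > 0

ℤ_7 = {x ∈ ℚ_7 : v_7(x) ≥ 0} and ℤ_7^× = {x ∈ ℤ_7 : v_7(x) = 0}. Here v_7(175/24) = v_7(num) − v_7(den) = 1; compare against these criteria.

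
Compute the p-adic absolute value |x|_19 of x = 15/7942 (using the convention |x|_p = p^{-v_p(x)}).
|15/7942|_19 = 361

Step 1 — compute v_19(x) by factoring powers of 19 out of the numerator and denominator: v_19(15/7942) = -2. Step 2 — apply |x|_p = p^{-v_p(x)} = 19^{2} = 361.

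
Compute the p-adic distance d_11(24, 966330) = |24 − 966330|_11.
d_11(24, 966330) = 1/161051

Step 1 — x − y = 24 − 966330 = -966306. Step 2 — v_11(-966306) = 5 (factor: -966306 = −(11^5 · 6); the sign does not affect v_p). Step 3 — |x − y|_11 = 11^{-5} = 1/161051.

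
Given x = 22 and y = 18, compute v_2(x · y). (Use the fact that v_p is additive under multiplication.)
v_2(396) = 2

v_p(x) = 1 (factor: 22 = 2^1 · 11); v_p(y) = 1 (factor: 18 = 2^1 · 9). Additivity: v_p(xy) = v_p(x) + v_p(y) = 1 + 1 = 2. (Direct check: xy = 396 = 2^2 · (99).)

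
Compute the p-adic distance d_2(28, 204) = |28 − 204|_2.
d_2(28, 204) = 1/16

Step 1 — x − y = 28 − 204 = -176. Step 2 — v_2(-176) = 4 (factor: -176 = −(2^4 · 11); the sign does not affect v_p). Step 3 — |x − y|_2 = 2^{-4} = 1/16.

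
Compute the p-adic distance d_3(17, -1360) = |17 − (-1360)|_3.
d_3(17, -1360) = 1/81

Step 1 — x − y = 17 − (-1360) = 1377. Step 2 — v_3(1377) = 4 (factor: 1377 = (3^4 · 17); the sign does not affect v_p). Step 3 — |x − y|_3 = 3^{-4} = 1/81.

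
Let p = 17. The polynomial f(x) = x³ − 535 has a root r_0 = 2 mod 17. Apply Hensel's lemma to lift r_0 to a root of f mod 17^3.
r_2 = 4694 (mod 4913)

Hensel: r_{i+1} = r_i − f(r_i)/f′(r_i) mod 17^{i+2}, where f′(x) = 3x². Iterate:
  r_0 = 2 (mod 17)
  r_1 = 70 (mod 289)
  r_2 = 4694 (mod 4913)
Final: r = 4694 with f(r) ≡ 0 mod 17^3.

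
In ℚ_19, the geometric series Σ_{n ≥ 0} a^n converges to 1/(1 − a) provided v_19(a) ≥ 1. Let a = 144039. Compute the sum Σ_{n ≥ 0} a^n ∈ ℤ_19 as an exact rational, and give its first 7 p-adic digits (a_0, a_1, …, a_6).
Σ a^n = 1/(1 − a) = -1/144038;  first 7 digits = (1, 0, 0, 2, 1, 0, 4)

v_19(a) = 3 ≥ 1, so the series converges in ℤ_19 to 1/(1 − a) = 1/(1 − 144039) = -1/144038. Expand this rational in ℤ_19: compute digits iteratively via d_i = x_i mod 19, x_{i+1} = (x_i − d_i)/19. The first 7 digits are (1, 0, 0, 2, 1, 0, 4).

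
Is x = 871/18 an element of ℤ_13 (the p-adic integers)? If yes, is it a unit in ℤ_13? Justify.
x ∈ ℤ_13 but not a unit; v_13(x) = 1 > 0

ℤ_13 = {x ∈ ℚ_13 : v_13(x) ≥ 0} and ℤ_13^× = {x ∈ ℤ_13 : v_13(x) = 0}. Here v_13(871/18) = v_13(num) − v_13(den) = 1; compare against these criteria.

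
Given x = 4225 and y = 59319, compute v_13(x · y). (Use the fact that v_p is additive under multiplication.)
v_13(250622775) = 5

v_p(x) = 2 (factor: 4225 = 13^2 · 25); v_p(y) = 3 (factor: 59319 = 13^3 · 27). Additivity: v_p(xy) = v_p(x) + v_p(y) = 2 + 3 = 5. (Direct check: xy = 250622775 = 13^5 · (675).)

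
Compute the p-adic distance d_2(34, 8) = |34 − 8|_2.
d_2(34, 8) = 1/2

Step 1 — x − y = 34 − 8 = 26. Step 2 — v_2(26) = 1 (factor: 26 = (2^1 · 13); the sign does not affect v_p). Step 3 — |x − y|_2 = 2^{-1} = 1/2.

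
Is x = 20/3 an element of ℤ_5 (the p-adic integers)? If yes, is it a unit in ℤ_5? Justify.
x ∈ ℤ_5 but not a unit; v_5(x) = 1 > 0

ℤ_5 = {x ∈ ℚ_5 : v_5(x) ≥ 0} and ℤ_5^× = {x ∈ ℤ_5 : v_5(x) = 0}. Here v_5(20/3) = v_5(num) − v_5(den) = 1; compare against these criteria.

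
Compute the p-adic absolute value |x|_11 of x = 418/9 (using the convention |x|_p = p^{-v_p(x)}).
|418/9|_11 = 1/11

Step 1 — compute v_11(x) by factoring powers of 11 out of the numerator and denominator: v_11(418/9) = 1. Step 2 — apply |x|_p = p^{-v_p(x)} = 11^{-1} = 1/11.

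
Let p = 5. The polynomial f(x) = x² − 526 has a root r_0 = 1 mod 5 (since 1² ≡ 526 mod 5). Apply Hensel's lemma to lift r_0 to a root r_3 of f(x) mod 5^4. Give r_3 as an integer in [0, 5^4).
r_3 = 576 (mod 625)

Hensel's recurrence: r_{i+1} = r_i − f(r_i)·(f′(r_i))^{-1} mod 5^{i+2}, with f′(x) = 2x. Iterate:
  r_0 = 1 (mod 5)
  r_1 = 1 (mod 25)
  r_2 = 76 (mod 125)
  r_3 = 576 (mod 625)
Final: r_3 = 576, and one checks f(r_3) ≡ 0 mod 5^4.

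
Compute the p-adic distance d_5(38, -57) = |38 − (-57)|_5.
d_5(38, -57) = 1/5

Step 1 — x − y = 38 − (-57) = 95. Step 2 — v_5(95) = 1 (factor: 95 = (5^1 · 19); the sign does not affect v_p). Step 3 — |x − y|_5 = 5^{-1} = 1/5.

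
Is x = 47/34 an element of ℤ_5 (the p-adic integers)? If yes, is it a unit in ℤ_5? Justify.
x ∈ ℤ_5^× (unit); v_5(x) = 0

ℤ_5 = {x ∈ ℚ_5 : v_5(x) ≥ 0} and ℤ_5^× = {x ∈ ℤ_5 : v_5(x) = 0}. Here v_5(47/34) = v_5(num) − v_5(den) = 0; compare against these criteria.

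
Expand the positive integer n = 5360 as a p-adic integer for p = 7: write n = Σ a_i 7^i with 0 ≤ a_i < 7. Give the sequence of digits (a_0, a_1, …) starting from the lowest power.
(a_0, a_1, …) = (5, 2, 4, 1, 2)

Repeated division by 7 gives the digits low-to-high: 5360 = 5 + 2·7^1 + 4·7^2 + 1·7^3 + 2·7^4. Digit sequence: (5, 2, 4, 1, 2).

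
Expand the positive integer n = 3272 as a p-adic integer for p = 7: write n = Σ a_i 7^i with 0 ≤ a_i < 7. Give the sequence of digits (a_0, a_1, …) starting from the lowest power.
(a_0, a_1, …) = (3, 5, 3, 2, 1)

Repeated division by 7 gives the digits low-to-high: 3272 = 3 + 5·7^1 + 3·7^2 + 2·7^3 + 1·7^4. Digit sequence: (3, 5, 3, 2, 1).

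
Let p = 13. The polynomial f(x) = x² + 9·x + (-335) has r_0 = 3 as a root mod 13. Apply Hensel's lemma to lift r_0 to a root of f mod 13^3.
r_2 = 913 (mod 2197)

Hensel: r_{i+1} = r_i − f(r_i)·(f′(r_i))^{-1} mod 13^{i+2}, f′(x) = 2x + 9. Iterate:
  r_0 = 3 (mod 13)
  r_1 = 68 (mod 169)
  r_2 = 913 (mod 2197)
Final: r = 913 satisfies f(r) ≡ 0 mod 13^3.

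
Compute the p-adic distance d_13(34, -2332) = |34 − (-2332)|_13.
d_13(34, -2332) = 1/169

Step 1 — x − y = 34 − (-2332) = 2366. Step 2 — v_13(2366) = 2 (factor: 2366 = (13^2 · 14); the sign does not affect v_p). Step 3 — |x − y|_13 = 13^{-2} = 1/169.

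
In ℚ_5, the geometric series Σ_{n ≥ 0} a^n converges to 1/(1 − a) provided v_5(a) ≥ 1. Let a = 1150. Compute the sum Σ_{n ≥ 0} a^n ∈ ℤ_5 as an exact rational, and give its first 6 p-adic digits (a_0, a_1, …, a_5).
Σ a^n = 1/(1 − a) = -1/1149;  first 6 digits = (1, 0, 1, 4, 2, 3)

v_5(a) = 2 ≥ 1, so the series converges in ℤ_5 to 1/(1 − a) = 1/(1 − 1150) = -1/1149. Expand this rational in ℤ_5: compute digits iteratively via d_i = x_i mod 5, x_{i+1} = (x_i − d_i)/5. The first 6 digits are (1, 0, 1, 4, 2, 3).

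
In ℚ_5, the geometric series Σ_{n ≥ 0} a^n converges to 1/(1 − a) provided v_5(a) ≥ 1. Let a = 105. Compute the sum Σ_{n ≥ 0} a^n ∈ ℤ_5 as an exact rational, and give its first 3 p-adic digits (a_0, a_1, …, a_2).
Σ a^n = 1/(1 − a) = -1/104;  first 3 digits = (1, 1, 0)

v_5(a) = 1 ≥ 1, so the series converges in ℤ_5 to 1/(1 − a) = 1/(1 − 105) = -1/104. Expand this rational in ℤ_5: compute digits iteratively via d_i = x_i mod 5, x_{i+1} = (x_i − d_i)/5. The first 3 digits are (1, 1, 0).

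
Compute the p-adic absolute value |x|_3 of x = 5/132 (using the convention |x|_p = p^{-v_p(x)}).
|5/132|_3 = 3

Step 1 — compute v_3(x) by factoring powers of 3 out of the numerator and denominator: v_3(5/132) = -1. Step 2 — apply |x|_p = p^{-v_p(x)} = 3^{1} = 3.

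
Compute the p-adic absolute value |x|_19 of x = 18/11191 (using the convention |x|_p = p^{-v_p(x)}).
|18/11191|_19 = 361

Step 1 — compute v_19(x) by factoring powers of 19 out of the numerator and denominator: v_19(18/11191) = -2. Step 2 — apply |x|_p = p^{-v_p(x)} = 19^{2} = 361.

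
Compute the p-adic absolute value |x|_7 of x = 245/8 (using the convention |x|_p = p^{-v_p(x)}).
|245/8|_7 = 1/49

Step 1 — compute v_7(x) by factoring powers of 7 out of the numerator and denominator: v_7(245/8) = 2. Step 2 — apply |x|_p = p^{-v_p(x)} = 7^{-2} = 1/49.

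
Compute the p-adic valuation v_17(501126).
v_17(501126) = 4

v_17(n) is the largest exponent k such that 17^k divides n. Factor out: 501126 = 17^4 · 6. (Sign doesn't affect v_p.) So v_17(501126) = 4.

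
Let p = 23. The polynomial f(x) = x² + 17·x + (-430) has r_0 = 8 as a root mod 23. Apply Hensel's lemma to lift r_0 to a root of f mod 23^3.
r_2 = 4792 (mod 12167)

Hensel: r_{i+1} = r_i − f(r_i)·(f′(r_i))^{-1} mod 23^{i+2}, f′(x) = 2x + 17. Iterate:
  r_0 = 8 (mod 23)
  r_1 = 31 (mod 529)
  r_2 = 4792 (mod 12167)
Final: r = 4792 satisfies f(r) ≡ 0 mod 23^3.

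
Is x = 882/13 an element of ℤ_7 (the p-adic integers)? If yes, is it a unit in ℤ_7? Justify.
x ∈ ℤ_7 but not a unit; v_7(x) = 2 > 0

ℤ_7 = {x ∈ ℚ_7 : v_7(x) ≥ 0} and ℤ_7^× = {x ∈ ℤ_7 : v_7(x) = 0}. Here v_7(882/13) = v_7(num) − v_7(den) = 2; compare against these criteria.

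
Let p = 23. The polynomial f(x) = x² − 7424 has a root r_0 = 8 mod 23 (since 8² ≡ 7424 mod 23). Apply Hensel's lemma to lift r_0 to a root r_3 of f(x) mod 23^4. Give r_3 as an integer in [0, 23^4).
r_3 = 48078 (mod 279841)

Hensel's recurrence: r_{i+1} = r_i − f(r_i)·(f′(r_i))^{-1} mod 23^{i+2}, with f′(x) = 2x. Iterate:
  r_0 = 8 (mod 23)
  r_1 = 468 (mod 529)
  r_2 = 11577 (mod 12167)
  r_3 = 48078 (mod 279841)
Final: r_3 = 48078, and one checks f(r_3) ≡ 0 mod 23^4.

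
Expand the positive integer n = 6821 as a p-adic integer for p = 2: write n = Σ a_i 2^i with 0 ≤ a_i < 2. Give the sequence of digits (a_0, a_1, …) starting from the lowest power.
(a_0, a_1, …) = (1, 0, 1, 0, 0, 1, 0, 1, 0, 1, 0, 1, 1)

Repeated division by 2 gives the digits low-to-high: 6821 = 1 + 1·2^2 + 1·2^5 + 1·2^7 + 1·2^9 + 1·2^11 + 1·2^12. Digit sequence: (1, 0, 1, 0, 0, 1, 0, 1, 0, 1, 0, 1, 1).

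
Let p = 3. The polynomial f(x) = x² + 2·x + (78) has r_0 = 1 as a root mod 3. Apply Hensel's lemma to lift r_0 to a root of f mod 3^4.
r_3 = 1 (mod 81)

Hensel: r_{i+1} = r_i − f(r_i)·(f′(r_i))^{-1} mod 3^{i+2}, f′(x) = 2x + 2. Iterate:
  r_0 = 1 (mod 3)
  r_1 = 1 (mod 9)
  r_2 = 1 (mod 27)
  r_3 = 1 (mod 81)
Final: r = 1 satisfies f(r) ≡ 0 mod 3^4.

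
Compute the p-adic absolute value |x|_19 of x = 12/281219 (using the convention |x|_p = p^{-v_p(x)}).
|12/281219|_19 = 6859

Step 1 — compute v_19(x) by factoring powers of 19 out of the numerator and denominator: v_19(12/281219) = -3. Step 2 — apply |x|_p = p^{-v_p(x)} = 19^{3} = 6859.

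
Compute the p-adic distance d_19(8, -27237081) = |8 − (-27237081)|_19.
d_19(8, -27237081) = 1/2476099

Step 1 — x − y = 8 − (-27237081) = 27237089. Step 2 — v_19(27237089) = 5 (factor: 27237089 = (19^5 · 11); the sign does not affect v_p). Step 3 — |x − y|_19 = 19^{-5} = 1/2476099.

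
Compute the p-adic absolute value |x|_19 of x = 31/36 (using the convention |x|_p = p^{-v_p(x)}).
|31/36|_19 = 1

Step 1 — compute v_19(x) by factoring powers of 19 out of the numerator and denominator: v_19(31/36) = 0. Step 2 — apply |x|_p = p^{-v_p(x)} = 19^{0} = 1.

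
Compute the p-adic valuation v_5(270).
v_5(270) = 1

v_5(n) is the largest exponent k such that 5^k divides n. Factor out: 270 = 5^1 · 54. (Sign doesn't affect v_p.) So v_5(270) = 1.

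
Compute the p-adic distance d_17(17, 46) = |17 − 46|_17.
d_17(17, 46) = 1

Step 1 — x − y = 17 − 46 = -29. Step 2 — v_17(-29) = 0 (factor: -29 = −(17^0 · 29); the sign does not affect v_p). Step 3 — |x − y|_17 = 17^{0} = 1.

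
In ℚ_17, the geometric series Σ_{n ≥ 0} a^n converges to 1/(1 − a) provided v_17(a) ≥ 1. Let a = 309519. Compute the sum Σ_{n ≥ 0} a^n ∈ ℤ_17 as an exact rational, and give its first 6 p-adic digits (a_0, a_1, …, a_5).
Σ a^n = 1/(1 − a) = -1/309518;  first 6 digits = (1, 0, 0, 12, 3, 0)

v_17(a) = 3 ≥ 1, so the series converges in ℤ_17 to 1/(1 − a) = 1/(1 − 309519) = -1/309518. Expand this rational in ℤ_17: compute digits iteratively via d_i = x_i mod 17, x_{i+1} = (x_i − d_i)/17. The first 6 digits are (1, 0, 0, 12, 3, 0).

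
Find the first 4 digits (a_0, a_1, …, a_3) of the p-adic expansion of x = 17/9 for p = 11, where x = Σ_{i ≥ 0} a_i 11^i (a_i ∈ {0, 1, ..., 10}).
(a_0, …, a_3) = (8, 8, 9, 4)

v_11(17/9) = 0 (numerator and denominator both coprime to 11), so x ∈ ℤ_11^×. Compute digits iteratively via a_i = x_i mod 11, x_{i+1} = (x_i − a_i)/11, with x_0 = x:
  x_0 = 17/9;  a_0 = 8;  x_1 = (x_0 − 8)/11 = -5/9
  x_1 = -5/9;  a_1 = 8;  x_2 = (x_1 − 8)/11 = -7/9
  x_2 = -7/9;  a_2 = 9;  x_3 = (x_2 − 9)/11 = -8/9
  x_3 = -8/9;  a_3 = 4;  x_4 = (x_3 − 4)/11 = -4/9
Digits: (8, 8, 9, 4).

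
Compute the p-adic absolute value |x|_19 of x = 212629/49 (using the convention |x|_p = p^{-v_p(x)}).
|212629/49|_19 = 1/6859

Step 1 — compute v_19(x) by factoring powers of 19 out of the numerator and denominator: v_19(212629/49) = 3. Step 2 — apply |x|_p = p^{-v_p(x)} = 19^{-3} = 1/6859.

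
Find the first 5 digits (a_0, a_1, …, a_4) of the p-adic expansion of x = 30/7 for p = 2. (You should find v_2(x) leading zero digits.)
(a_0, …, a_4) = (0, 1, 0, 0, 1)

v_2(30/7) = 1, so a_0 = ... = a_0 = 0. Factor out: x = 2^1 · u with u = 15/7 a unit in ℤ_2. Expand u iteratively via a_{v+i} = u_i mod 2, u_{i+1} = (u_i − a_{v+i})/2:
  u_0 = 15/7;  a_1 = 1;  u_1 = (u_0 − 1)/2 = 4/7
  u_1 = 4/7;  a_2 = 0;  u_2 = (u_1 − 0)/2 = 2/7
  u_2 = 2/7;  a_3 = 0;  u_3 = (u_2 − 0)/2 = 1/7
  u_3 = 1/7;  a_4 = 1;  u_4 = (u_3 − 1)/2 = -3/7
Digits: (0, 1, 0, 0, 1).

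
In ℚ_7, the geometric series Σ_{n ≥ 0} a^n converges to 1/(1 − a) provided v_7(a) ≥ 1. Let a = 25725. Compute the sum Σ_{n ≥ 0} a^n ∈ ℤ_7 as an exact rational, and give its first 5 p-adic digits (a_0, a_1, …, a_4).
Σ a^n = 1/(1 − a) = -1/25724;  first 5 digits = (1, 0, 0, 5, 3)

v_7(a) = 3 ≥ 1, so the series converges in ℤ_7 to 1/(1 − a) = 1/(1 − 25725) = -1/25724. Expand this rational in ℤ_7: compute digits iteratively via d_i = x_i mod 7, x_{i+1} = (x_i − d_i)/7. The first 5 digits are (1, 0, 0, 5, 3).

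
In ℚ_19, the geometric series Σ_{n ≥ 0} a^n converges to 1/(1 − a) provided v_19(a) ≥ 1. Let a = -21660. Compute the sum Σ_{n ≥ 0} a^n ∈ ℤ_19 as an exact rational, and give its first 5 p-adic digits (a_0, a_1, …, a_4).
Σ a^n = 1/(1 − a) = 1/21661;  first 5 digits = (1, 0, 16, 15, 8)

v_19(a) = 2 ≥ 1, so the series converges in ℤ_19 to 1/(1 − a) = 1/(1 − (-21660)) = 1/21661. Expand this rational in ℤ_19: compute digits iteratively via d_i = x_i mod 19, x_{i+1} = (x_i − d_i)/19. The first 5 digits are (1, 0, 16, 15, 8).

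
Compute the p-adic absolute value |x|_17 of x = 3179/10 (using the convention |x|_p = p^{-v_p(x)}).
|3179/10|_17 = 1/289

Step 1 — compute v_17(x) by factoring powers of 17 out of the numerator and denominator: v_17(3179/10) = 2. Step 2 — apply |x|_p = p^{-v_p(x)} = 17^{-2} = 1/289.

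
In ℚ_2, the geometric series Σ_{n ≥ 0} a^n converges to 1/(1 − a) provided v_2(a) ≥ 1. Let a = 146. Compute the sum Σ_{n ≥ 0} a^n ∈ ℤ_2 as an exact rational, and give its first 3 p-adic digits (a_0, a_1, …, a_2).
Σ a^n = 1/(1 − a) = -1/145;  first 3 digits = (1, 1, 1)

v_2(a) = 1 ≥ 1, so the series converges in ℤ_2 to 1/(1 − a) = 1/(1 − 146) = -1/145. Expand this rational in ℤ_2: compute digits iteratively via d_i = x_i mod 2, x_{i+1} = (x_i − d_i)/2. The first 3 digits are (1, 1, 1).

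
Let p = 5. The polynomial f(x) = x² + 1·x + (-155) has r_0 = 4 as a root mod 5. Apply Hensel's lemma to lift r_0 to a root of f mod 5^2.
r_1 = 19 (mod 25)

Hensel: r_{i+1} = r_i − f(r_i)·(f′(r_i))^{-1} mod 5^{i+2}, f′(x) = 2x + 1. Iterate:
  r_0 = 4 (mod 5)
  r_1 = 19 (mod 25)
Final: r = 19 satisfies f(r) ≡ 0 mod 5^2.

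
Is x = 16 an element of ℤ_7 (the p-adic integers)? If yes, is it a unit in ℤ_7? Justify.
x ∈ ℤ_7^× (unit); v_7(x) = 0

ℤ_7 = {x ∈ ℚ_7 : v_7(x) ≥ 0} and ℤ_7^× = {x ∈ ℤ_7 : v_7(x) = 0}. Here v_7(16) = v_7(num) − v_7(den) = 0; compare against these criteria.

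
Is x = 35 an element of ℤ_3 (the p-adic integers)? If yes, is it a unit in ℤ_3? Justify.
x ∈ ℤ_3^× (unit); v_3(x) = 0

ℤ_3 = {x ∈ ℚ_3 : v_3(x) ≥ 0} and ℤ_3^× = {x ∈ ℤ_3 : v_3(x) = 0}. Here v_3(35) = v_3(num) − v_3(den) = 0; compare against these criteria.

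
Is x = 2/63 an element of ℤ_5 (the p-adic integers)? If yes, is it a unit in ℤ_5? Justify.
x ∈ ℤ_5^× (unit); v_5(x) = 0

ℤ_5 = {x ∈ ℚ_5 : v_5(x) ≥ 0} and ℤ_5^× = {x ∈ ℤ_5 : v_5(x) = 0}. Here v_5(2/63) = v_5(num) − v_5(den) = 0; compare against these criteria.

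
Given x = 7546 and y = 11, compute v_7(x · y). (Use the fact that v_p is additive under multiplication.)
v_7(83006) = 3

v_p(x) = 3 (factor: 7546 = 7^3 · 22); v_p(y) = 0 (factor: 11 = 7^0 · 11). Additivity: v_p(xy) = v_p(x) + v_p(y) = 3 + 0 = 3. (Direct check: xy = 83006 = 7^3 · (242).)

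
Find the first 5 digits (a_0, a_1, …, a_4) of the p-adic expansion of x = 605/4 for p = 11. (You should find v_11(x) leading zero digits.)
(a_0, …, a_4) = (0, 0, 4, 8, 2)

v_11(605/4) = 2, so a_0 = ... = a_1 = 0. Factor out: x = 11^2 · u with u = 5/4 a unit in ℤ_11. Expand u iteratively via a_{v+i} = u_i mod 11, u_{i+1} = (u_i − a_{v+i})/11:
  u_0 = 5/4;  a_2 = 4;  u_1 = (u_0 − 4)/11 = -1/4
  u_1 = -1/4;  a_3 = 8;  u_2 = (u_1 − 8)/11 = -3/4
  u_2 = -3/4;  a_4 = 2;  u_3 = (u_2 − 2)/11 = -1/4
Digits: (0, 0, 4, 8, 2).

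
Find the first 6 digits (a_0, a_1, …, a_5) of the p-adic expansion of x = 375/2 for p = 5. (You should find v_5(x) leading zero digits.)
(a_0, …, a_5) = (0, 0, 0, 4, 2, 2)

v_5(375/2) = 3, so a_0 = ... = a_2 = 0. Factor out: x = 5^3 · u with u = 3/2 a unit in ℤ_5. Expand u iteratively via a_{v+i} = u_i mod 5, u_{i+1} = (u_i − a_{v+i})/5:
  u_0 = 3/2;  a_3 = 4;  u_1 = (u_0 − 4)/5 = -1/2
  u_1 = -1/2;  a_4 = 2;  u_2 = (u_1 − 2)/5 = -1/2
  u_2 = -1/2;  a_5 = 2;  u_3 = (u_2 − 2)/5 = -1/2
Digits: (0, 0, 0, 4, 2, 2).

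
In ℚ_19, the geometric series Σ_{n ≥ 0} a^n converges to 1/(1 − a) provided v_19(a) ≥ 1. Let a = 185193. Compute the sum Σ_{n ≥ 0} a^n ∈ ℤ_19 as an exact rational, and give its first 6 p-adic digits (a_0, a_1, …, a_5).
Σ a^n = 1/(1 − a) = -1/185192;  first 6 digits = (1, 0, 0, 8, 1, 0)

v_19(a) = 3 ≥ 1, so the series converges in ℤ_19 to 1/(1 − a) = 1/(1 − 185193) = -1/185192. Expand this rational in ℤ_19: compute digits iteratively via d_i = x_i mod 19, x_{i+1} = (x_i − d_i)/19. The first 6 digits are (1, 0, 0, 8, 1, 0).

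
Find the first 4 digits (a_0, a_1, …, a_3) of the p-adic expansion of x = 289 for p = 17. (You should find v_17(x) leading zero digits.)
(a_0, …, a_3) = (0, 0, 1, 0)

v_17(289) = 2, so a_0 = ... = a_1 = 0. Factor out: x = 17^2 · u with u = 1 a unit in ℤ_17. Expand u iteratively via a_{v+i} = u_i mod 17, u_{i+1} = (u_i − a_{v+i})/17:
  u_0 = 1;  a_2 = 1;  u_1 = (u_0 − 1)/17 = 0
  u_1 = 0;  a_3 = 0;  u_2 = (u_1 − 0)/17 = 0
Digits: (0, 0, 1, 0).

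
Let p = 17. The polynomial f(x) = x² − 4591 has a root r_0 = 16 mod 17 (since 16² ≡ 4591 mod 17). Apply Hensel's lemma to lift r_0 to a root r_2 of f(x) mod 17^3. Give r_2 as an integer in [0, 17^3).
r_2 = 305 (mod 4913)

Hensel's recurrence: r_{i+1} = r_i − f(r_i)·(f′(r_i))^{-1} mod 17^{i+2}, with f′(x) = 2x. Iterate:
  r_0 = 16 (mod 17)
  r_1 = 16 (mod 289)
  r_2 = 305 (mod 4913)
Final: r_2 = 305, and one checks f(r_2) ≡ 0 mod 17^3.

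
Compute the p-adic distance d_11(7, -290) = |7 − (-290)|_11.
d_11(7, -290) = 1/11

Step 1 — x − y = 7 − (-290) = 297. Step 2 — v_11(297) = 1 (factor: 297 = (11^1 · 27); the sign does not affect v_p). Step 3 — |x − y|_11 = 11^{-1} = 1/11.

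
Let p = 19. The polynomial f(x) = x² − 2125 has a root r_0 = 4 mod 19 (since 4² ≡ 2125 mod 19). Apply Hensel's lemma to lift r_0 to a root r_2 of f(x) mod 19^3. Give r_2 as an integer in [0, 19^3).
r_2 = 4374 (mod 6859)

Hensel's recurrence: r_{i+1} = r_i − f(r_i)·(f′(r_i))^{-1} mod 19^{i+2}, with f′(x) = 2x. Iterate:
  r_0 = 4 (mod 19)
  r_1 = 42 (mod 361)
  r_2 = 4374 (mod 6859)
Final: r_2 = 4374, and one checks f(r_2) ≡ 0 mod 19^3.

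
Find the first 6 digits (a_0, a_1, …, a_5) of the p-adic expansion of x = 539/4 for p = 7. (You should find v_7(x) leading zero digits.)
(a_0, …, a_5) = (0, 0, 1, 2, 5, 1)

v_7(539/4) = 2, so a_0 = ... = a_1 = 0. Factor out: x = 7^2 · u with u = 11/4 a unit in ℤ_7. Expand u iteratively via a_{v+i} = u_i mod 7, u_{i+1} = (u_i − a_{v+i})/7:
  u_0 = 11/4;  a_2 = 1;  u_1 = (u_0 − 1)/7 = 1/4
  u_1 = 1/4;  a_3 = 2;  u_2 = (u_1 − 2)/7 = -1/4
  u_2 = -1/4;  a_4 = 5;  u_3 = (u_2 − 5)/7 = -3/4
  u_3 = -3/4;  a_5 = 1;  u_4 = (u_3 − 1)/7 = -1/4
Digits: (0, 0, 1, 2, 5, 1).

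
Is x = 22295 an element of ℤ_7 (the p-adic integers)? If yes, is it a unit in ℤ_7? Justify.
x ∈ ℤ_7 but not a unit; v_7(x) = 3 > 0

ℤ_7 = {x ∈ ℚ_7 : v_7(x) ≥ 0} and ℤ_7^× = {x ∈ ℤ_7 : v_7(x) = 0}. Here v_7(22295) = v_7(num) − v_7(den) = 3; compare against these criteria.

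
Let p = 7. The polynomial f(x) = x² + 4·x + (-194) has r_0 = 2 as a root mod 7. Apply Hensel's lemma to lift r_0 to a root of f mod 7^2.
r_1 = 37 (mod 49)

Hensel: r_{i+1} = r_i − f(r_i)·(f′(r_i))^{-1} mod 7^{i+2}, f′(x) = 2x + 4. Iterate:
  r_0 = 2 (mod 7)
  r_1 = 37 (mod 49)
Final: r = 37 satisfies f(r) ≡ 0 mod 7^2.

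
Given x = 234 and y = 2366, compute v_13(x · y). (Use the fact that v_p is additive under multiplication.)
v_13(553644) = 3

v_p(x) = 1 (factor: 234 = 13^1 · 18); v_p(y) = 2 (factor: 2366 = 13^2 · 14). Additivity: v_p(xy) = v_p(x) + v_p(y) = 1 + 2 = 3. (Direct check: xy = 553644 = 13^3 · (252).)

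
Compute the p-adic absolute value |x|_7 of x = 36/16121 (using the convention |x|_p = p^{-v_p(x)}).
|36/16121|_7 = 343

Step 1 — compute v_7(x) by factoring powers of 7 out of the numerator and denominator: v_7(36/16121) = -3. Step 2 — apply |x|_p = p^{-v_p(x)} = 7^{3} = 343.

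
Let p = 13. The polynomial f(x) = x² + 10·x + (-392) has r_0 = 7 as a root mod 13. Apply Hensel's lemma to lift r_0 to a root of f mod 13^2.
r_1 = 124 (mod 169)

Hensel: r_{i+1} = r_i − f(r_i)·(f′(r_i))^{-1} mod 13^{i+2}, f′(x) = 2x + 10. Iterate:
  r_0 = 7 (mod 13)
  r_1 = 124 (mod 169)
Final: r = 124 satisfies f(r) ≡ 0 mod 13^2.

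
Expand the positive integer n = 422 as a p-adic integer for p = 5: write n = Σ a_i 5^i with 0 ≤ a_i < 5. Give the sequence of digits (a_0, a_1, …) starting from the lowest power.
(a_0, a_1, …) = (2, 4, 1, 3)

Repeated division by 5 gives the digits low-to-high: 422 = 2 + 4·5^1 + 1·5^2 + 3·5^3. Digit sequence: (2, 4, 1, 3).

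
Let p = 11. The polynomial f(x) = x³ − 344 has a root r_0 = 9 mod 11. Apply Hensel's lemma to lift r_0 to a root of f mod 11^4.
r_3 = 5190 (mod 14641)

Hensel: r_{i+1} = r_i − f(r_i)/f′(r_i) mod 11^{i+2}, where f′(x) = 3x². Iterate:
  r_0 = 9 (mod 11)
  r_1 = 108 (mod 121)
  r_2 = 1197 (mod 1331)
  r_3 = 5190 (mod 14641)
Final: r = 5190 with f(r) ≡ 0 mod 11^4.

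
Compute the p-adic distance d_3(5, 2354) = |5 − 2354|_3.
d_3(5, 2354) = 1/81

Step 1 — x − y = 5 − 2354 = -2349. Step 2 — v_3(-2349) = 4 (factor: -2349 = −(3^4 · 29); the sign does not affect v_p). Step 3 — |x − y|_3 = 3^{-4} = 1/81.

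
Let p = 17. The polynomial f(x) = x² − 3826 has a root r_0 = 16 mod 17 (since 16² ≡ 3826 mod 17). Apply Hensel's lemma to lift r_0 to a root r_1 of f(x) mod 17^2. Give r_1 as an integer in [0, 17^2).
r_1 = 254 (mod 289)

Hensel's recurrence: r_{i+1} = r_i − f(r_i)·(f′(r_i))^{-1} mod 17^{i+2}, with f′(x) = 2x. Iterate:
  r_0 = 16 (mod 17)
  r_1 = 254 (mod 289)
Final: r_1 = 254, and one checks f(r_1) ≡ 0 mod 17^2.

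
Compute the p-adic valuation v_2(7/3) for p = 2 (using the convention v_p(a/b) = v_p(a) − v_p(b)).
v_2(7/3) = 0

Factor powers of 2 from the numerator and denominator of the reduced fraction: 7 = 2^0 · 7 and 3 = 2^0 · 3. Apply v_p(a/b) = v_p(a) − v_p(b): v_2(7/3) = 0 − 0 = 0.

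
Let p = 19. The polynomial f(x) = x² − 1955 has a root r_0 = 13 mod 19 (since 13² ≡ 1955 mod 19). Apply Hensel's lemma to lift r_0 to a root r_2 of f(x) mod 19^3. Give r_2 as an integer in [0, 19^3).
r_2 = 3414 (mod 6859)

Hensel's recurrence: r_{i+1} = r_i − f(r_i)·(f′(r_i))^{-1} mod 19^{i+2}, with f′(x) = 2x. Iterate:
  r_0 = 13 (mod 19)
  r_1 = 165 (mod 361)
  r_2 = 3414 (mod 6859)
Final: r_2 = 3414, and one checks f(r_2) ≡ 0 mod 19^3.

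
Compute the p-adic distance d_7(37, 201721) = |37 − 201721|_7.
d_7(37, 201721) = 1/16807

Step 1 — x − y = 37 − 201721 = -201684. Step 2 — v_7(-201684) = 5 (factor: -201684 = −(7^5 · 12); the sign does not affect v_p). Step 3 — |x − y|_7 = 7^{-5} = 1/16807.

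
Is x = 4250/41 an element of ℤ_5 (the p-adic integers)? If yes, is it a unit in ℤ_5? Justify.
x ∈ ℤ_5 but not a unit; v_5(x) = 3 > 0

ℤ_5 = {x ∈ ℚ_5 : v_5(x) ≥ 0} and ℤ_5^× = {x ∈ ℤ_5 : v_5(x) = 0}. Here v_5(4250/41) = v_5(num) − v_5(den) = 3; compare against these criteria.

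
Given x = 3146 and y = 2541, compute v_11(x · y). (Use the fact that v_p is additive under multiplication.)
v_11(7993986) = 4

v_p(x) = 2 (factor: 3146 = 11^2 · 26); v_p(y) = 2 (factor: 2541 = 11^2 · 21). Additivity: v_p(xy) = v_p(x) + v_p(y) = 2 + 2 = 4. (Direct check: xy = 7993986 = 11^4 · (546).)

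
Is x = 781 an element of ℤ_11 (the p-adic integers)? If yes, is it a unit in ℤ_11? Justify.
x ∈ ℤ_11 but not a unit; v_11(x) = 1 > 0

ℤ_11 = {x ∈ ℚ_11 : v_11(x) ≥ 0} and ℤ_11^× = {x ∈ ℤ_11 : v_11(x) = 0}. Here v_11(781) = v_11(num) − v_11(den) = 1; compare against these criteria.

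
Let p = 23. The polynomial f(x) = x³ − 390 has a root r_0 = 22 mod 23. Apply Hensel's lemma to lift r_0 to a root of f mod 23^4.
r_3 = 103637 (mod 279841)

Hensel: r_{i+1} = r_i − f(r_i)/f′(r_i) mod 23^{i+2}, where f′(x) = 3x². Iterate:
  r_0 = 22 (mod 23)
  r_1 = 482 (mod 529)
  r_2 = 6301 (mod 12167)
  r_3 = 103637 (mod 279841)
Final: r = 103637 with f(r) ≡ 0 mod 23^4.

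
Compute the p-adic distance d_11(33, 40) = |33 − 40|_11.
d_11(33, 40) = 1

Step 1 — x − y = 33 − 40 = -7. Step 2 — v_11(-7) = 0 (factor: -7 = −(11^0 · 7); the sign does not affect v_p). Step 3 — |x − y|_11 = 11^{0} = 1.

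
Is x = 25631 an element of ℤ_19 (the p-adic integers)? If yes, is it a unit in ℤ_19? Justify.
x ∈ ℤ_19 but not a unit; v_19(x) = 2 > 0

ℤ_19 = {x ∈ ℚ_19 : v_19(x) ≥ 0} and ℤ_19^× = {x ∈ ℤ_19 : v_19(x) = 0}. Here v_19(25631) = v_19(num) − v_19(den) = 2; compare against these criteria.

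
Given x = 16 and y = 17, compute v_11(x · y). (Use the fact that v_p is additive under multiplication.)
v_11(272) = 0

v_p(x) = 0 (factor: 16 = 11^0 · 16); v_p(y) = 0 (factor: 17 = 11^0 · 17). Additivity: v_p(xy) = v_p(x) + v_p(y) = 0 + 0 = 0. (Direct check: xy = 272 = 11^0 · (272).)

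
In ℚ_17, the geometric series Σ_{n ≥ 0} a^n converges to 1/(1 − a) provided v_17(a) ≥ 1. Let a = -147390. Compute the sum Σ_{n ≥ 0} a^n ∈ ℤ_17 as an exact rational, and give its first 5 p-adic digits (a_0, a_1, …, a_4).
Σ a^n = 1/(1 − a) = 1/147391;  first 5 digits = (1, 0, 0, 4, 15)

v_17(a) = 3 ≥ 1, so the series converges in ℤ_17 to 1/(1 − a) = 1/(1 − (-147390)) = 1/147391. Expand this rational in ℤ_17: compute digits iteratively via d_i = x_i mod 17, x_{i+1} = (x_i − d_i)/17. The first 5 digits are (1, 0, 0, 4, 15).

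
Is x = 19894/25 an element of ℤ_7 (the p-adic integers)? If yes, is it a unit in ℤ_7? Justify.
x ∈ ℤ_7 but not a unit; v_7(x) = 3 > 0

ℤ_7 = {x ∈ ℚ_7 : v_7(x) ≥ 0} and ℤ_7^× = {x ∈ ℤ_7 : v_7(x) = 0}. Here v_7(19894/25) = v_7(num) − v_7(den) = 3; compare against these criteria.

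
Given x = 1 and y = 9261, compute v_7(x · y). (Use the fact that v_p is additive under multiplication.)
v_7(9261) = 3

v_p(x) = 0 (factor: 1 = 7^0 · 1); v_p(y) = 3 (factor: 9261 = 7^3 · 27). Additivity: v_p(xy) = v_p(x) + v_p(y) = 0 + 3 = 3. (Direct check: xy = 9261 = 7^3 · (27).)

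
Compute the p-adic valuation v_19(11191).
v_19(11191) = 2

v_19(n) is the largest exponent k such that 19^k divides n. Factor out: 11191 = 19^2 · 31. (Sign doesn't affect v_p.) So v_19(11191) = 2.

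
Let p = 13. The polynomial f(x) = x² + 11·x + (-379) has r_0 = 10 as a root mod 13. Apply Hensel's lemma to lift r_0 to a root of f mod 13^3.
r_2 = 1362 (mod 2197)

Hensel: r_{i+1} = r_i − f(r_i)·(f′(r_i))^{-1} mod 13^{i+2}, f′(x) = 2x + 11. Iterate:
  r_0 = 10 (mod 13)
  r_1 = 10 (mod 169)
  r_2 = 1362 (mod 2197)
Final: r = 1362 satisfies f(r) ≡ 0 mod 13^3.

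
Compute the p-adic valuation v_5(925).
v_5(925) = 2

v_5(n) is the largest exponent k such that 5^k divides n. Factor out: 925 = 5^2 · 37. (Sign doesn't affect v_p.) So v_5(925) = 2.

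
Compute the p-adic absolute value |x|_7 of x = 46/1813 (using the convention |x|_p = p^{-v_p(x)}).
|46/1813|_7 = 49

Step 1 — compute v_7(x) by factoring powers of 7 out of the numerator and denominator: v_7(46/1813) = -2. Step 2 — apply |x|_p = p^{-v_p(x)} = 7^{2} = 49.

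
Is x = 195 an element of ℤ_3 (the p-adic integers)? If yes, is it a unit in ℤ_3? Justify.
x ∈ ℤ_3 but not a unit; v_3(x) = 1 > 0

ℤ_3 = {x ∈ ℚ_3 : v_3(x) ≥ 0} and ℤ_3^× = {x ∈ ℤ_3 : v_3(x) = 0}. Here v_3(195) = v_3(num) − v_3(den) = 1; compare against these criteria.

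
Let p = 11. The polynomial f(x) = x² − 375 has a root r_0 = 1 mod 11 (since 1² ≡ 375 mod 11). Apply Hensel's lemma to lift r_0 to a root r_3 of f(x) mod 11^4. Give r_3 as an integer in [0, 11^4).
r_3 = 2003 (mod 14641)

Hensel's recurrence: r_{i+1} = r_i − f(r_i)·(f′(r_i))^{-1} mod 11^{i+2}, with f′(x) = 2x. Iterate:
  r_0 = 1 (mod 11)
  r_1 = 67 (mod 121)
  r_2 = 672 (mod 1331)
  r_3 = 2003 (mod 14641)
Final: r_3 = 2003, and one checks f(r_3) ≡ 0 mod 11^4.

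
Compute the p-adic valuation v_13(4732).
v_13(4732) = 2

v_13(n) is the largest exponent k such that 13^k divides n. Factor out: 4732 = 13^2 · 28. (Sign doesn't affect v_p.) So v_13(4732) = 2.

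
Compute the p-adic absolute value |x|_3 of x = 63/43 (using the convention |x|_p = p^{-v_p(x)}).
|63/43|_3 = 1/9

Step 1 — compute v_3(x) by factoring powers of 3 out of the numerator and denominator: v_3(63/43) = 2. Step 2 — apply |x|_p = p^{-v_p(x)} = 3^{-2} = 1/9.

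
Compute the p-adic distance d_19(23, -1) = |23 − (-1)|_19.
d_19(23, -1) = 1

Step 1 — x − y = 23 − (-1) = 24. Step 2 — v_19(24) = 0 (factor: 24 = (19^0 · 24); the sign does not affect v_p). Step 3 — |x − y|_19 = 19^{0} = 1.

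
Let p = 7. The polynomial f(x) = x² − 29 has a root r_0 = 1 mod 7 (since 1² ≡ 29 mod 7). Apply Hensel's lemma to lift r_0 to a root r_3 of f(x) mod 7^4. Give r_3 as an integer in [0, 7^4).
r_3 = 1289 (mod 2401)

Hensel's recurrence: r_{i+1} = r_i − f(r_i)·(f′(r_i))^{-1} mod 7^{i+2}, with f′(x) = 2x. Iterate:
  r_0 = 1 (mod 7)
  r_1 = 15 (mod 49)
  r_2 = 260 (mod 343)
  r_3 = 1289 (mod 2401)
Final: r_3 = 1289, and one checks f(r_3) ≡ 0 mod 7^4.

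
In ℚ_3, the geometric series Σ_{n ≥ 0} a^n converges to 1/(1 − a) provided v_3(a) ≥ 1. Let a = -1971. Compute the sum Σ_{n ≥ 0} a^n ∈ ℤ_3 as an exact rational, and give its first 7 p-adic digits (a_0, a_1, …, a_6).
Σ a^n = 1/(1 − a) = 1/1972;  first 7 digits = (1, 0, 0, 2, 2, 0, 1)

v_3(a) = 3 ≥ 1, so the series converges in ℤ_3 to 1/(1 − a) = 1/(1 − (-1971)) = 1/1972. Expand this rational in ℤ_3: compute digits iteratively via d_i = x_i mod 3, x_{i+1} = (x_i − d_i)/3. The first 7 digits are (1, 0, 0, 2, 2, 0, 1).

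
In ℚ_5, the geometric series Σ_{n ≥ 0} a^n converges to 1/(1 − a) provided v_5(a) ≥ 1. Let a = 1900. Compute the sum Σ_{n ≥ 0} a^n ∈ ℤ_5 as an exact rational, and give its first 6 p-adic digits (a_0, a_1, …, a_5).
Σ a^n = 1/(1 − a) = -1/1899;  first 6 digits = (1, 0, 1, 0, 4, 0)

v_5(a) = 2 ≥ 1, so the series converges in ℤ_5 to 1/(1 − a) = 1/(1 − 1900) = -1/1899. Expand this rational in ℤ_5: compute digits iteratively via d_i = x_i mod 5, x_{i+1} = (x_i − d_i)/5. The first 6 digits are (1, 0, 1, 0, 4, 0).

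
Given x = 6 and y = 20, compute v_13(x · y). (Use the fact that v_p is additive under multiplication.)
v_13(120) = 0

v_p(x) = 0 (factor: 6 = 13^0 · 6); v_p(y) = 0 (factor: 20 = 13^0 · 20). Additivity: v_p(xy) = v_p(x) + v_p(y) = 0 + 0 = 0. (Direct check: xy = 120 = 13^0 · (120).)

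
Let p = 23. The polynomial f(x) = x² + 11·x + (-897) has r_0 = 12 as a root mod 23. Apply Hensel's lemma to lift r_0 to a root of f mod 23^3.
r_2 = 6015 (mod 12167)

Hensel: r_{i+1} = r_i − f(r_i)·(f′(r_i))^{-1} mod 23^{i+2}, f′(x) = 2x + 11. Iterate:
  r_0 = 12 (mod 23)
  r_1 = 196 (mod 529)
  r_2 = 6015 (mod 12167)
Final: r = 6015 satisfies f(r) ≡ 0 mod 23^3.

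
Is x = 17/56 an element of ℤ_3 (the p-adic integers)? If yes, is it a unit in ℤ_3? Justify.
x ∈ ℤ_3^× (unit); v_3(x) = 0

ℤ_3 = {x ∈ ℚ_3 : v_3(x) ≥ 0} and ℤ_3^× = {x ∈ ℤ_3 : v_3(x) = 0}. Here v_3(17/56) = v_3(num) − v_3(den) = 0; compare against these criteria.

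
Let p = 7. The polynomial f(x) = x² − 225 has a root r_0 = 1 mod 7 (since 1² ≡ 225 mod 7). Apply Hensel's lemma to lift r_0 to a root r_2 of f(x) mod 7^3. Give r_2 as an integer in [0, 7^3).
r_2 = 15 (mod 343)

Hensel's recurrence: r_{i+1} = r_i − f(r_i)·(f′(r_i))^{-1} mod 7^{i+2}, with f′(x) = 2x. Iterate:
  r_0 = 1 (mod 7)
  r_1 = 15 (mod 49)
  r_2 = 15 (mod 343)
Final: r_2 = 15, and one checks f(r_2) ≡ 0 mod 7^3.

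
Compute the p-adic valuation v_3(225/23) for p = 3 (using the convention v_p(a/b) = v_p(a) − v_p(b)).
v_3(225/23) = 2

Factor powers of 3 from the numerator and denominator of the reduced fraction: 225 = 3^2 · 25 and 23 = 3^0 · 23. Apply v_p(a/b) = v_p(a) − v_p(b): v_3(225/23) = 2 − 0 = 2.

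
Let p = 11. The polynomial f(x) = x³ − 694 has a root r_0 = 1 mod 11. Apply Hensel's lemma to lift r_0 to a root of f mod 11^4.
r_3 = 8097 (mod 14641)

Hensel: r_{i+1} = r_i − f(r_i)/f′(r_i) mod 11^{i+2}, where f′(x) = 3x². Iterate:
  r_0 = 1 (mod 11)
  r_1 = 111 (mod 121)
  r_2 = 111 (mod 1331)
  r_3 = 8097 (mod 14641)
Final: r = 8097 with f(r) ≡ 0 mod 11^4.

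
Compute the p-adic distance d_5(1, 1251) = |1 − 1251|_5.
d_5(1, 1251) = 1/625

Step 1 — x − y = 1 − 1251 = -1250. Step 2 — v_5(-1250) = 4 (factor: -1250 = −(5^4 · 2); the sign does not affect v_p). Step 3 — |x − y|_5 = 5^{-4} = 1/625.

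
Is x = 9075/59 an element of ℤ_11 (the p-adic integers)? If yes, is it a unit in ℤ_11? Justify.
x ∈ ℤ_11 but not a unit; v_11(x) = 2 > 0

ℤ_11 = {x ∈ ℚ_11 : v_11(x) ≥ 0} and ℤ_11^× = {x ∈ ℤ_11 : v_11(x) = 0}. Here v_11(9075/59) = v_11(num) − v_11(den) = 2; compare against these criteria.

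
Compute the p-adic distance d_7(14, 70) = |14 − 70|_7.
d_7(14, 70) = 1/7

Step 1 — x − y = 14 − 70 = -56. Step 2 — v_7(-56) = 1 (factor: -56 = −(7^1 · 8); the sign does not affect v_p). Step 3 — |x − y|_7 = 7^{-1} = 1/7.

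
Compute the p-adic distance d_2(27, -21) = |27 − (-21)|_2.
d_2(27, -21) = 1/16

Step 1 — x − y = 27 − (-21) = 48. Step 2 — v_2(48) = 4 (factor: 48 = (2^4 · 3); the sign does not affect v_p). Step 3 — |x − y|_2 = 2^{-4} = 1/16.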